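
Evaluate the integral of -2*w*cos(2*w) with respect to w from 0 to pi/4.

1/2 - pi/4

Integrate by parts once (u = w, dv = -2*cos(2*w) dw).
An antiderivative is F(w) = -w*sin(2*w) - cos(2*w)/2.
Then F(pi/4) - F(0) = (-pi/4) - (-1/2) = 1/2 - pi/4.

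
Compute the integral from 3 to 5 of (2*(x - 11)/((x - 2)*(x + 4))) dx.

-5*log(7) + 7*log(3)

Factor the denominator: x**2 + 2*x - 8 = (x + 4)(x - 2).
Partial fractions: 2*(x - 11)/((x - 2)*(x + 4)) = 5/(x + 4) - 3/(x - 2).
An antiderivative is F(x) = -3*log(x - 2) + 5*log(x + 4).
Then F(5) - F(3) = (7*log(3)) - (5*log(7)) = -5*log(7) + 7*log(3).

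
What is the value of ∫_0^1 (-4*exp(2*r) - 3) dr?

-2*exp(2) - 1

An antiderivative is F(r) = -2*exp(2*r) - 3*r.
Then F(1) - F(0) = (-2*exp(2) - 3) - (-2) = -2*exp(2) - 1.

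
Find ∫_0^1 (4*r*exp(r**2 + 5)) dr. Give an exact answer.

-2*(1 - exp(1))*exp(5)

Let u = r**2 + 5, so du = 2*r dr. When r = 0, u = 5; when r = 1, u = 6.
The integral becomes 2·∫ exp(u) du from 5 to 6, with antiderivative 2*exp(u).
Back in r: F(r) = 2*exp(r**2 + 5).
Then F(1) - F(0) = (2*exp(6)) - (2*exp(5)) = -2*(1 - exp(1))*exp(5).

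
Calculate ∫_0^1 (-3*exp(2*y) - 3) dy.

-3*exp(2)/2 - 3/2

An antiderivative is F(y) = -3*exp(2*y)/2 - 3*y.
Then F(1) - F(0) = (-3*exp(2)/2 - 3) - (-3/2) = -3*exp(2)/2 - 3/2.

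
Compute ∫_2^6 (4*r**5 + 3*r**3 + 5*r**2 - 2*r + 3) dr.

By the power rule, an antiderivative is F(r) = 2*r**6/3 + 3*r**4/4 + 5*r**3/3 - r**2 + 3*r.
Then F(6) - F(2) = (32418) - (70) = 32348.

32348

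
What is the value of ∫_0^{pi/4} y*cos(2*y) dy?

Integrate by parts once (u = y, dv = cos(2*y) dy).
An antiderivative is F(y) = y*sin(2*y)/2 + cos(2*y)/4.
Then F(pi/4) - F(0) = (pi/8) - (1/4) = -1/4 + pi/8.

-1/4 + pi/8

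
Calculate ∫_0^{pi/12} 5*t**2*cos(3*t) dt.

Integrate by parts twice (u = t^2, dv = 5*cos(3*t) dt).
An antiderivative is F(t) = 5*t**2*sin(3*t)/3 + 10*t*cos(3*t)/9 - 10*sin(3*t)/27.
Then F(pi/12) - F(0) = (5*sqrt(2)*(-32 + pi**2 + 8*pi)/864) - (0) = 5*sqrt(2)*(-32 + pi**2 + 8*pi)/864.

5*sqrt(2)*(-32 + pi**2 + 8*pi)/864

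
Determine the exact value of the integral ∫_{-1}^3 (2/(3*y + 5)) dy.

2*log(7)/3

An antiderivative is F(y) = 2*log(3*y + 5)/3.
Then F(3) - F(-1) = (2*log(14)/3) - (2*log(2)/3) = 2*log(7)/3.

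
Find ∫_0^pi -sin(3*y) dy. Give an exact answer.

-2/3

An antiderivative is F(y) = cos(3*y)/3.
Then F(pi) - F(0) = (-1/3) - (1/3) = -2/3.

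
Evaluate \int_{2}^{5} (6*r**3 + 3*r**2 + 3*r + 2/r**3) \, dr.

106221/100

By the power rule, an antiderivative is F(r) = 3*r**4/2 + r**3 + 3*r**2/2 - 1/r**2.
Then F(5) - F(2) = (27499/25) - (151/4) = 106221/100.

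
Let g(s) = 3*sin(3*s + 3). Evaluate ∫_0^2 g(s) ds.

cos(3) - cos(9)

Let u = 3*s + 3, so du = 3 ds. When s = 0, u = 3; when s = 2, u = 9.
The integral becomes ∫ sin(u) du from 3 to 9, with antiderivative -cos(u).
Back in s: F(s) = -cos(3*s + 3).
Then F(2) - F(0) = (-cos(9)) - (-cos(3)) = cos(3) - cos(9).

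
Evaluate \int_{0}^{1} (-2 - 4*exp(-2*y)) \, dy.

-4 + 2*exp(-2)

An antiderivative is F(y) = -2*y + 2*exp(-2*y).
Then F(1) - F(0) = (-2 + 2*exp(-2)) - (2) = -4 + 2*exp(-2).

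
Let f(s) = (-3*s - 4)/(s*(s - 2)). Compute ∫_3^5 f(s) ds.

Factor the denominator: s**2 - 2*s = s(s - 2).
Partial fractions: (-3*s - 4)/(s*(s - 2)) = 2/s - 5/(s - 2).
An antiderivative is F(s) = 2*log(s) - 5*log(s - 2).
Then F(5) - F(3) = (-5*log(3) + 2*log(5)) - (log(9)) = -7*log(3) + 2*log(5).

-7*log(3) + 2*log(5)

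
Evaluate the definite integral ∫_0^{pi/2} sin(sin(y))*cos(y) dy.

1 - cos(1)

Let u = sin(y), so du = cos(y) dy. When y = 0, u = 0; when y = pi/2, u = 1.
The integral becomes ∫ sin(u) du from 0 to 1, with antiderivative -cos(u).
Back in y: F(y) = -cos(sin(y)).
Then F(pi/2) - F(0) = (-cos(1)) - (-1) = 1 - cos(1).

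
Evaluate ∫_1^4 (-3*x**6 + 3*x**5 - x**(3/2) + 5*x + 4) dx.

-172784/35

By the power rule, an antiderivative is F(x) = -3*x**7/7 + x**6/2 - 2*x**(5/2)/5 + 5*x**2/2 + 4*x.
Then F(4) - F(1) = (-172568/35) - (216/35) = -172784/35.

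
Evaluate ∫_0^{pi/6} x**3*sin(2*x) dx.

-3*sqrt(3)/16 - pi**3/864 + sqrt(3)*pi**2/96 + pi/16

Integrate by parts 3 times (u = x^3, dv = sin(2*x) dx).
An antiderivative is F(x) = -x**3*cos(2*x)/2 + 3*x**2*sin(2*x)/4 + 3*x*cos(2*x)/4 - 3*sin(2*x)/8.
Then F(pi/6) - F(0) = (-3*sqrt(3)/16 - pi**3/864 + sqrt(3)*pi**2/96 + pi/16) - (0) = -3*sqrt(3)/16 - pi**3/864 + sqrt(3)*pi**2/96 + pi/16.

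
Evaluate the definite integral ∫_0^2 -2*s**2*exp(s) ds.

4 - 4*exp(2)

Integrate by parts twice (u = s^2, dv = -2*exp(s) ds).
An antiderivative is F(s) = (-2*s**2 + 4*s - 4)*exp(s).
Then F(2) - F(0) = (-4*exp(2)) - (-4) = 4 - 4*exp(2).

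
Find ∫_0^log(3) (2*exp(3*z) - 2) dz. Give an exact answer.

52/3 - log(9)

An antiderivative is F(z) = 2*exp(3*z)/3 - 2*z.
Then F(log(3)) - F(0) = (18 - 2*log(3)) - (2/3) = 52/3 - log(9).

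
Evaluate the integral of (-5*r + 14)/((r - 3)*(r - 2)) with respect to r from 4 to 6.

Factor the denominator: r**2 - 5*r + 6 = (r - 2)(r - 3).
Partial fractions: (-5*r + 14)/((r - 3)*(r - 2)) = -4/(r - 2) - 1/(r - 3).
An antiderivative is F(r) = -log(r - 3) - 4*log(r - 2).
Then F(6) - F(4) = (-8*log(2) - log(3)) - (-log(16)) = -log(48).

-log(48)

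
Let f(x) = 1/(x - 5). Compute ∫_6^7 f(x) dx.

An antiderivative is F(x) = log(x - 5).
Then F(7) - F(6) = (log(2)) - (0) = log(2).

log(2)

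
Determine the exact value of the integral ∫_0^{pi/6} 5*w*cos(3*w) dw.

Integrate by parts once (u = w, dv = 5*cos(3*w) dw).
An antiderivative is F(w) = 5*w*sin(3*w)/3 + 5*cos(3*w)/9.
Then F(pi/6) - F(0) = (5*pi/18) - (5/9) = -5/9 + 5*pi/18.

-5/9 + 5*pi/18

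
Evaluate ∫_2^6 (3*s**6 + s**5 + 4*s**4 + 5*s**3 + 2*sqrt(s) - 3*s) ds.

-8*sqrt(2)/3 + 8*sqrt(6) + 14220176/105

By the power rule, an antiderivative is F(s) = 3*s**7/7 + s**6/6 + 4*s**5/5 + 5*s**4/4 + 4*s**(3/2)/3 - 3*s**2/2.
Then F(6) - F(2) = (8*sqrt(6) + 4743738/35) - (8*sqrt(2)/3 + 11038/105) = -8*sqrt(2)/3 + 8*sqrt(6) + 14220176/105.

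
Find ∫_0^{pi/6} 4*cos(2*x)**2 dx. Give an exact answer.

Use the identity cos^2(2*x) = (1 + cos(4*x))/2.
An antiderivative is F(x) = 2*x + sin(4*x)/2.
Then F(pi/6) - F(0) = (sqrt(3)/4 + pi/3) - (0) = sqrt(3)/4 + pi/3.

sqrt(3)/4 + pi/3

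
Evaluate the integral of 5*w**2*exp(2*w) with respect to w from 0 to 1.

Integrate by parts twice (u = w^2, dv = 5*exp(2*w) dw).
An antiderivative is F(w) = (10*w**2 - 10*w + 5)*exp(2*w)/4.
Then F(1) - F(0) = (5*exp(2)/4) - (5/4) = -5/4 + 5*exp(2)/4.

-5/4 + 5*exp(2)/4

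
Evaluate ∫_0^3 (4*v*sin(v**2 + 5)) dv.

Let u = v**2 + 5, so du = 2*v dv. When v = 0, u = 5; when v = 3, u = 14.
The integral becomes 2·∫ sin(u) du from 5 to 14, with antiderivative -2*cos(u).
Back in v: F(v) = -2*cos(v**2 + 5).
Then F(3) - F(0) = (-2*cos(14)) - (-2*cos(5)) = -2*cos(14) + 2*cos(5).

-2*cos(14) + 2*cos(5)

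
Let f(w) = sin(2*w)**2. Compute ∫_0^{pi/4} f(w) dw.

Use the identity sin^2(2*w) = (1 - cos(4*w))/2.
An antiderivative is F(w) = w/2 - sin(4*w)/8.
Then F(pi/4) - F(0) = (pi/8) - (0) = pi/8.

pi/8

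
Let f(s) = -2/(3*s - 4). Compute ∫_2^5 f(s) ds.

-2*log(11)/3 + 2*log(2)/3

An antiderivative is F(s) = -2*log(3*s - 4)/3.
Then F(5) - F(2) = (-2*log(11)/3) - (-2*log(2)/3) = -2*log(11)/3 + 2*log(2)/3.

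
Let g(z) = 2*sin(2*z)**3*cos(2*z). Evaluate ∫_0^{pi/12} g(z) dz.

1/64

Let u = sin(2*z), so du = 2*cos(2*z) dz. When z = 0, u = 0; when z = pi/12, u = 1/2.
The integral becomes ∫ u**3 du from 0 to 1/2, with antiderivative u**4/4.
Back in z: F(z) = sin(2*z)**4/4.
Then F(pi/12) - F(0) = (1/64) - (0) = 1/64.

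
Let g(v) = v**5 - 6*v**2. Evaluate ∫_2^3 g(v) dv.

By the power rule, an antiderivative is F(v) = v**6/6 - 2*v**3.
Then F(3) - F(2) = (135/2) - (-16/3) = 437/6.

437/6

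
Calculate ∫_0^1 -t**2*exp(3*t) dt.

2/27 - 5*exp(3)/27

Integrate by parts twice (u = t^2, dv = -exp(3*t) dt).
An antiderivative is F(t) = (-9*t**2 + 6*t - 2)*exp(3*t)/27.
Then F(1) - F(0) = (-5*exp(3)/27) - (-2/27) = 2/27 - 5*exp(3)/27.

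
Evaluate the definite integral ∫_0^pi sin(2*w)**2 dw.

Use the identity sin^2(2*w) = (1 - cos(4*w))/2.
An antiderivative is F(w) = w/2 - sin(4*w)/8.
Then F(pi) - F(0) = (pi/2) - (0) = pi/2.

pi/2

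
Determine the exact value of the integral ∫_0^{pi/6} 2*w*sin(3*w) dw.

Integrate by parts once (u = w, dv = 2*sin(3*w) dw).
An antiderivative is F(w) = -2*w*cos(3*w)/3 + 2*sin(3*w)/9.
Then F(pi/6) - F(0) = (2/9) - (0) = 2/9.

2/9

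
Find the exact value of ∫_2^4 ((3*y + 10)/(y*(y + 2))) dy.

Factor the denominator: y**2 + 2*y = (y + 2)y.
Partial fractions: (3*y + 10)/(y*(y + 2)) = -2/(y + 2) + 5/y.
An antiderivative is F(y) = 5*log(y) - 2*log(y + 2).
Then F(4) - F(2) = (-2*log(3) + 8*log(2)) - (log(2)) = -2*log(3) + 7*log(2).

-2*log(3) + 7*log(2)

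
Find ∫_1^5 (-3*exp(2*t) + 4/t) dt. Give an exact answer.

-3*exp(10)/2 + 4*log(5) + 3*exp(2)/2

An antiderivative is F(t) = -3*exp(2*t)/2 + 4*log(t).
Then F(5) - F(1) = (-3*exp(10)/2 + 4*log(5)) - (-3*exp(2)/2) = -3*exp(10)/2 + 4*log(5) + 3*exp(2)/2.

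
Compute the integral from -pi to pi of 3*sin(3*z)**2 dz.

3*pi

Use the identity sin^2(3*z) = (1 - cos(6*z))/2.
An antiderivative is F(z) = 3*z/2 - sin(6*z)/4.
Then F(pi) - F(-pi) = (3*pi/2) - (-3*pi/2) = 3*pi.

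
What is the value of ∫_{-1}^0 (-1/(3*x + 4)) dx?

An antiderivative is F(x) = -log(3*x + 4)/3.
Then F(0) - F(-1) = (-2*log(2)/3) - (0) = -2*log(2)/3.

-2*log(2)/3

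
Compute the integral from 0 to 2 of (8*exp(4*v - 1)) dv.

-(2 - 2*exp(8))*exp(-1)

Let u = 4*v - 1, so du = 4 dv. When v = 0, u = -1; when v = 2, u = 7.
The integral becomes 2·∫ exp(u) du from -1 to 7, with antiderivative 2*exp(u).
Back in v: F(v) = 2*exp(4*v - 1).
Then F(2) - F(0) = (2*exp(7)) - (2*exp(-1)) = -(2 - 2*exp(8))*exp(-1).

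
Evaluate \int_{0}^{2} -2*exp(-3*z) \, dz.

An antiderivative is F(z) = 2*exp(-3*z)/3.
Then F(2) - F(0) = (2*exp(-6)/3) - (2/3) = -2/3 + 2*exp(-6)/3.

-2/3 + 2*exp(-6)/3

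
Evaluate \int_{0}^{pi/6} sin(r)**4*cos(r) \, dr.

1/160

Let u = sin(r), so du = cos(r) dr. When r = 0, u = 0; when r = pi/6, u = 1/2.
The integral becomes ∫ u**4 du from 0 to 1/2, with antiderivative u**5/5.
Back in r: F(r) = sin(r)**5/5.
Then F(pi/6) - F(0) = (1/160) - (0) = 1/160.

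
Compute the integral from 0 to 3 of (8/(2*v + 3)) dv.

Let u = 2*v + 3, so du = 2 dv. When v = 0, u = 3; when v = 3, u = 9.
The integral becomes 4·∫ 1/u du from 3 to 9, with antiderivative 4*log(u).
Back in v: F(v) = 4*log(2*v + 3).
Then F(3) - F(0) = (8*log(3)) - (log(81)) = log(81).

log(81)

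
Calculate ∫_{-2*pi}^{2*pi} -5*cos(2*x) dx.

0

An antiderivative is F(x) = -5*sin(2*x)/2.
Then F(2*pi) - F(-2*pi) = (0) - (0) = 0.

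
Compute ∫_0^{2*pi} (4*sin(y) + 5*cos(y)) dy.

0

An antiderivative is F(y) = 5*sin(y) - 4*cos(y).
Then F(2*pi) - F(0) = (-4) - (-4) = 0.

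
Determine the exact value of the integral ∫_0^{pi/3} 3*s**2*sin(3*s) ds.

Integrate by parts twice (u = s^2, dv = 3*sin(3*s) ds).
An antiderivative is F(s) = -s**2*cos(3*s) + 2*s*sin(3*s)/3 + 2*cos(3*s)/9.
Then F(pi/3) - F(0) = (-2/9 + pi**2/9) - (2/9) = -4/9 + pi**2/9.

-4/9 + pi**2/9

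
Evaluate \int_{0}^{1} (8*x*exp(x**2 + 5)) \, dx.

-4*(1 - exp(1))*exp(5)

Let u = x**2 + 5, so du = 2*x dx. When x = 0, u = 5; when x = 1, u = 6.
The integral becomes 4·∫ exp(u) du from 5 to 6, with antiderivative 4*exp(u).
Back in x: F(x) = 4*exp(x**2 + 5).
Then F(1) - F(0) = (4*exp(6)) - (4*exp(5)) = -4*(1 - exp(1))*exp(5).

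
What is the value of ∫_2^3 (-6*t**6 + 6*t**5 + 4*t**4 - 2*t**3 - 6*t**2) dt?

By the power rule, an antiderivative is F(t) = -6*t**7/7 + t**6 + 4*t**5/5 - t**4/2 - 2*t**3.
Then F(3) - F(2) = (-73197/70) - (-1544/35) = -70109/70.

-70109/70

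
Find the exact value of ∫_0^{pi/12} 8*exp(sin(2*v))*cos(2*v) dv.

Let u = sin(2*v), so du = 2*cos(2*v) dv. When v = 0, u = 0; when v = pi/12, u = 1/2.
The integral becomes 4·∫ exp(u) du from 0 to 1/2, with antiderivative 4*exp(u).
Back in v: F(v) = 4*exp(sin(2*v)).
Then F(pi/12) - F(0) = (4*exp(1/2)) - (4) = -4 + 4*exp(1/2).

-4 + 4*exp(1/2)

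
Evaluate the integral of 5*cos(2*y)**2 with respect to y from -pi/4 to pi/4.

Use the identity cos^2(2*y) = (1 + cos(4*y))/2.
An antiderivative is F(y) = 5*y/2 + 5*sin(4*y)/8.
Then F(pi/4) - F(-pi/4) = (5*pi/8) - (-5*pi/8) = 5*pi/4.

5*pi/4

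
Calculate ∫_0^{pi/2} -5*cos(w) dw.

-5

An antiderivative is F(w) = -5*sin(w).
Then F(pi/2) - F(0) = (-5) - (0) = -5.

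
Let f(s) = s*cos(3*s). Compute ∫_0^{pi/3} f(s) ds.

Integrate by parts once (u = s, dv = cos(3*s) ds).
An antiderivative is F(s) = s*sin(3*s)/3 + cos(3*s)/9.
Then F(pi/3) - F(0) = (-1/9) - (1/9) = -2/9.

-2/9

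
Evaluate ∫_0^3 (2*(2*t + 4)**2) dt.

312

Let u = 2*t + 4, so du = 2 dt. When t = 0, u = 4; when t = 3, u = 10.
The integral becomes ∫ u**2 du from 4 to 10, with antiderivative u**3/3.
Back in t: F(t) = (2*t + 4)**3/3.
Then F(3) - F(0) = (1000/3) - (64/3) = 312.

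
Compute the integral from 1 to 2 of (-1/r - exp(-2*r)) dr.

An antiderivative is F(r) = -log(r) + exp(-2*r)/2.
Then F(2) - F(1) = (-log(2) + exp(-4)/2) - (exp(-2)/2) = -log(2) - exp(-2)/2 + exp(-4)/2.

-log(2) - exp(-2)/2 + exp(-4)/2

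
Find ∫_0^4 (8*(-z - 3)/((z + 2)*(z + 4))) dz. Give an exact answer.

-4*log(3) - 4*log(2)

Factor the denominator: z**2 + 6*z + 8 = (z + 4)(z + 2).
Partial fractions: 8*(-z - 3)/((z + 2)*(z + 4)) = -4/(z + 4) - 4/(z + 2).
An antiderivative is F(z) = -4*log(z + 2) - 4*log(z + 4).
Then F(4) - F(0) = (-16*log(2) - 4*log(3)) - (-12*log(2)) = -4*log(3) - 4*log(2).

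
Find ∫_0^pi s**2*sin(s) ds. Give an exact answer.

-4 + pi**2

Integrate by parts twice (u = s^2, dv = sin(s) ds).
An antiderivative is F(s) = -s**2*cos(s) + 2*s*sin(s) + 2*cos(s).
Then F(pi) - F(0) = (-2 + pi**2) - (2) = -4 + pi**2.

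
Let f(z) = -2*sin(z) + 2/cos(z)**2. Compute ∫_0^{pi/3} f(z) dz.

An antiderivative is F(z) = 2*cos(z) + 2*tan(z).
Then F(pi/3) - F(0) = (1 + 2*sqrt(3)) - (2) = -1 + 2*sqrt(3).

-1 + 2*sqrt(3)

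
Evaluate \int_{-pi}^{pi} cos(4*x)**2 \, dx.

Use the identity cos^2(4*x) = (1 + cos(8*x))/2.
An antiderivative is F(x) = x/2 + sin(8*x)/16.
Then F(pi) - F(-pi) = (pi/2) - (-pi/2) = pi.

pi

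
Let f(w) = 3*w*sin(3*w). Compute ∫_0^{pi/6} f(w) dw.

Integrate by parts once (u = w, dv = 3*sin(3*w) dw).
An antiderivative is F(w) = -w*cos(3*w) + sin(3*w)/3.
Then F(pi/6) - F(0) = (1/3) - (0) = 1/3.

1/3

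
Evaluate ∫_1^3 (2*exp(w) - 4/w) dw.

-2*exp(1) - 4*log(3) + 2*exp(3)

An antiderivative is F(w) = 2*exp(w) - 4*log(w).
Then F(3) - F(1) = (-log(81) + 2*exp(3)) - (2*exp(1)) = -2*exp(1) - 4*log(3) + 2*exp(3).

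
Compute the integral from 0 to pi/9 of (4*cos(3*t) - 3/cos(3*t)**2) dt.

-sqrt(3)/3

An antiderivative is F(t) = 4*sin(3*t)/3 - tan(3*t).
Then F(pi/9) - F(0) = (-sqrt(3)/3) - (0) = -sqrt(3)/3.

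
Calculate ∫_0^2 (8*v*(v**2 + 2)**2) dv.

Let u = v**2 + 2, so du = 2*v dv. When v = 0, u = 2; when v = 2, u = 6.
The integral becomes 4·∫ u**2 du from 2 to 6, with antiderivative 4*u**3/3.
Back in v: F(v) = 4*(v**2 + 2)**3/3.
Then F(2) - F(0) = (288) - (32/3) = 832/3.

832/3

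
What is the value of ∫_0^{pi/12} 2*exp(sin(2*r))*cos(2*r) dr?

-1 + exp(1/2)

Let u = sin(2*r), so du = 2*cos(2*r) dr. When r = 0, u = 0; when r = pi/12, u = 1/2.
The integral becomes ∫ exp(u) du from 0 to 1/2, with antiderivative exp(u).
Back in r: F(r) = exp(sin(2*r)).
Then F(pi/12) - F(0) = (exp(1/2)) - (1) = -1 + exp(1/2).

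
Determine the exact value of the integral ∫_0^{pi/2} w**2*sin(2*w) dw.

-1/2 + pi**2/8

Integrate by parts twice (u = w^2, dv = sin(2*w) dw).
An antiderivative is F(w) = -w**2*cos(2*w)/2 + w*sin(2*w)/2 + cos(2*w)/4.
Then F(pi/2) - F(0) = (-1/4 + pi**2/8) - (1/4) = -1/2 + pi**2/8.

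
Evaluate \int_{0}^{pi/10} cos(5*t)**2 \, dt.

pi/20

Use the identity cos^2(5*t) = (1 + cos(10*t))/2.
An antiderivative is F(t) = t/2 + sin(10*t)/20.
Then F(pi/10) - F(0) = (pi/20) - (0) = pi/20.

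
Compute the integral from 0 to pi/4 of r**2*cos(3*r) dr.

sqrt(2)*(-24*pi - 32 + 9*pi**2)/864

Integrate by parts twice (u = r^2, dv = cos(3*r) dr).
An antiderivative is F(r) = r**2*sin(3*r)/3 + 2*r*cos(3*r)/9 - 2*sin(3*r)/27.
Then F(pi/4) - F(0) = (sqrt(2)*(-24*pi - 32 + 9*pi**2)/864) - (0) = sqrt(2)*(-24*pi - 32 + 9*pi**2)/864.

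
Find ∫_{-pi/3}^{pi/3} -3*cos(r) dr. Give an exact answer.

-3*sqrt(3)

An antiderivative is F(r) = -3*sin(r).
Then F(pi/3) - F(-pi/3) = (-3*sqrt(3)/2) - (3*sqrt(3)/2) = -3*sqrt(3).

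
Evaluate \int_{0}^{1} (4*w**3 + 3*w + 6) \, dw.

17/2

By the power rule, an antiderivative is F(w) = w**4 + 3*w**2/2 + 6*w.
Then F(1) - F(0) = (17/2) - (0) = 17/2.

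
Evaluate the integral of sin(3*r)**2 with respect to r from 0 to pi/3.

Use the identity sin^2(3*r) = (1 - cos(6*r))/2.
An antiderivative is F(r) = r/2 - sin(6*r)/12.
Then F(pi/3) - F(0) = (pi/6) - (0) = pi/6.

pi/6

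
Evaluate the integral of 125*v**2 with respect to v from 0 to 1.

Let u = 5*v, so du = 5 dv. When v = 0, u = 0; when v = 1, u = 5.
The integral becomes ∫ u**2 du from 0 to 5, with antiderivative u**3/3.
Back in v: F(v) = 125*v**3/3.
Then F(1) - F(0) = (125/3) - (0) = 125/3.

125/3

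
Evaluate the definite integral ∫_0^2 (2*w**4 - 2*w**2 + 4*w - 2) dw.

172/15

By the power rule, an antiderivative is F(w) = 2*w**5/5 - 2*w**3/3 + 2*w**2 - 2*w.
Then F(2) - F(0) = (172/15) - (0) = 172/15.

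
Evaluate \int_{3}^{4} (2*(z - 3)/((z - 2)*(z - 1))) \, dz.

Factor the denominator: z**2 - 3*z + 2 = (z - 1)(z - 2).
Partial fractions: 2*(z - 3)/((z - 2)*(z - 1)) = 4/(z - 1) - 2/(z - 2).
An antiderivative is F(z) = -2*log(z - 2) + 4*log(z - 1).
Then F(4) - F(3) = (log(81/4)) - (log(16)) = log(81/64).

log(81/64)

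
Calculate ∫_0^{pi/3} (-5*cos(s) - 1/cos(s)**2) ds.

An antiderivative is F(s) = -5*sin(s) - tan(s).
Then F(pi/3) - F(0) = (-7*sqrt(3)/2) - (0) = -7*sqrt(3)/2.

-7*sqrt(3)/2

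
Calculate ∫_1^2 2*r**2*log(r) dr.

-14/9 + 16*log(2)/3

Integrate by parts once (u = ln r, dv = 2*r**2 dr).
An antiderivative is F(r) = 2*r**3*(3*log(r) - 1)/9.
Then F(2) - F(1) = (-16/9 + 16*log(2)/3) - (-2/9) = -14/9 + 16*log(2)/3.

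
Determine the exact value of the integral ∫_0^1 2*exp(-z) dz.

2 - 2*exp(-1)

An antiderivative is F(z) = -2*exp(-z).
Then F(1) - F(0) = (-2*exp(-1)) - (-2) = 2 - 2*exp(-1).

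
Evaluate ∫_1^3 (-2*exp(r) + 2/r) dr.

-2*exp(3) + 2*log(3) + 2*exp(1)

An antiderivative is F(r) = -2*exp(r) + 2*log(r).
Then F(3) - F(1) = (-2*exp(3) + 2*log(3)) - (-2*exp(1)) = -2*exp(3) + 2*log(3) + 2*exp(1).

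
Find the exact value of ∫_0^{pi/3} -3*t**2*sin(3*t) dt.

Integrate by parts twice (u = t^2, dv = -3*sin(3*t) dt).
An antiderivative is F(t) = t**2*cos(3*t) - 2*t*sin(3*t)/3 - 2*cos(3*t)/9.
Then F(pi/3) - F(0) = (2/9 - pi**2/9) - (-2/9) = 4/9 - pi**2/9.

4/9 - pi**2/9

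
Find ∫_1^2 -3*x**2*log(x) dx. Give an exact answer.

Integrate by parts once (u = ln x, dv = -3*x**2 dx).
An antiderivative is F(x) = -x**3*(3*log(x) - 1)/3.
Then F(2) - F(1) = (8/3 - 8*log(2)) - (1/3) = 7/3 - 8*log(2).

7/3 - 8*log(2)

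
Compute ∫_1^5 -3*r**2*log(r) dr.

Integrate by parts once (u = ln r, dv = -3*r**2 dr).
An antiderivative is F(r) = -r**3*(3*log(r) - 1)/3.
Then F(5) - F(1) = (125/3 - 125*log(5)) - (1/3) = 124/3 - 125*log(5).

124/3 - 125*log(5)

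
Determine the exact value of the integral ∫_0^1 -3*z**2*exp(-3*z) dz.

Integrate by parts twice (u = z^2, dv = -3*exp(-3*z) dz).
An antiderivative is F(z) = (9*z**2 + 6*z + 2)*exp(-3*z)/9.
Then F(1) - F(0) = (17*exp(-3)/9) - (2/9) = -2/9 + 17*exp(-3)/9.

-2/9 + 17*exp(-3)/9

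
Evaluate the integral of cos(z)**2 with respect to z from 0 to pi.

Use the identity cos^2(z) = (1 + cos(2*z))/2.
An antiderivative is F(z) = z/2 + sin(2*z)/4.
Then F(pi) - F(0) = (pi/2) - (0) = pi/2.

pi/2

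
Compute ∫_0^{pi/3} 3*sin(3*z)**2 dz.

Use the identity sin^2(3*z) = (1 - cos(6*z))/2.
An antiderivative is F(z) = 3*z/2 - sin(6*z)/4.
Then F(pi/3) - F(0) = (pi/2) - (0) = pi/2.

pi/2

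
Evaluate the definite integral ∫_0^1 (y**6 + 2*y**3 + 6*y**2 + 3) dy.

By the power rule, an antiderivative is F(y) = y**7/7 + y**4/2 + 2*y**3 + 3*y.
Then F(1) - F(0) = (79/14) - (0) = 79/14.

79/14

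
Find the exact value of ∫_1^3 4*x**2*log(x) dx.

Integrate by parts once (u = ln x, dv = 4*x**2 dx).
An antiderivative is F(x) = 4*x**3*(3*log(x) - 1)/9.
Then F(3) - F(1) = (-12 + 36*log(3)) - (-4/9) = -104/9 + 36*log(3).

-104/9 + 36*log(3)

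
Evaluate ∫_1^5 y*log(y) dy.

Integrate by parts once (u = ln y, dv = y dy).
An antiderivative is F(y) = y**2*(2*log(y) - 1)/4.
Then F(5) - F(1) = (-25/4 + 25*log(5)/2) - (-1/4) = -6 + 25*log(5)/2.

-6 + 25*log(5)/2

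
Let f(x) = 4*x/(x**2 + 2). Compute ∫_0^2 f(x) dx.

Let u = x**2 + 2, so du = 2*x dx. When x = 0, u = 2; when x = 2, u = 6.
The integral becomes 2·∫ 1/u du from 2 to 6, with antiderivative 2*log(u).
Back in x: F(x) = 2*log(x**2 + 2).
Then F(2) - F(0) = (log(36)) - (log(4)) = log(9).

log(9)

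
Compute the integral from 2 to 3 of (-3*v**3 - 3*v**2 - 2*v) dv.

By the power rule, an antiderivative is F(v) = -3*v**4/4 - v**3 - v**2.
Then F(3) - F(2) = (-387/4) - (-24) = -291/4.

-291/4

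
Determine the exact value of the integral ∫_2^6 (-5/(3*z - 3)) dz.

An antiderivative is F(z) = -5*log(3*z - 3)/3.
Then F(6) - F(2) = (-5*log(15)/3) - (-5*log(3)/3) = -5*log(5)/3.

-5*log(5)/3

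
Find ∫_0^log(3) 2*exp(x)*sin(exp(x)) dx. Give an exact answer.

2*cos(1) - 2*cos(3)

Let u = exp(x), so du = exp(x) dx. When x = 0, u = 1; when x = log(3), u = 3.
The integral becomes 2·∫ sin(u) du from 1 to 3, with antiderivative -2*cos(u).
Back in x: F(x) = -2*cos(exp(x)).
Then F(log(3)) - F(0) = (-2*cos(3)) - (-2*cos(1)) = 2*cos(1) - 2*cos(3).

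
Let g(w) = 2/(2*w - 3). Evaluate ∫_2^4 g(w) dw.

An antiderivative is F(w) = log(2*w - 3).
Then F(4) - F(2) = (log(5)) - (0) = log(5).

log(5)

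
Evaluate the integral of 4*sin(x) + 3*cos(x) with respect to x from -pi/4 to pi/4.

3*sqrt(2)

An antiderivative is F(x) = 3*sin(x) - 4*cos(x).
Then F(pi/4) - F(-pi/4) = (-sqrt(2)/2) - (-7*sqrt(2)/2) = 3*sqrt(2).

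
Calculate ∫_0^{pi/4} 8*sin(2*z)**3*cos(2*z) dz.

Let u = sin(2*z), so du = 2*cos(2*z) dz. When z = 0, u = 0; when z = pi/4, u = 1.
The integral becomes 4·∫ u**3 du from 0 to 1, with antiderivative u**4.
Back in z: F(z) = sin(2*z)**4.
Then F(pi/4) - F(0) = (1) - (0) = 1.

1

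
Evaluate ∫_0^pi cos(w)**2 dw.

Use the identity cos^2(w) = (1 + cos(2*w))/2.
An antiderivative is F(w) = w/2 + sin(2*w)/4.
Then F(pi) - F(0) = (pi/2) - (0) = pi/2.

pi/2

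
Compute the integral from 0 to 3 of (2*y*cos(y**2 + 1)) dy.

-sin(1) + sin(10)

Let u = y**2 + 1, so du = 2*y dy. When y = 0, u = 1; when y = 3, u = 10.
The integral becomes ∫ cos(u) du from 1 to 10, with antiderivative sin(u).
Back in y: F(y) = sin(y**2 + 1).
Then F(3) - F(0) = (sin(10)) - (sin(1)) = -sin(1) + sin(10).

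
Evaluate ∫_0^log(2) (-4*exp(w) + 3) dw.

-4 + log(8)

An antiderivative is F(w) = 3*w - 4*exp(w).
Then F(log(2)) - F(0) = (-8 + log(8)) - (-4) = -4 + log(8).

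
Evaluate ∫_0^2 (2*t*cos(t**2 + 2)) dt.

-sin(2) + sin(6)

Let u = t**2 + 2, so du = 2*t dt. When t = 0, u = 2; when t = 2, u = 6.
The integral becomes ∫ cos(u) du from 2 to 6, with antiderivative sin(u).
Back in t: F(t) = sin(t**2 + 2).
Then F(2) - F(0) = (sin(6)) - (sin(2)) = -sin(2) + sin(6).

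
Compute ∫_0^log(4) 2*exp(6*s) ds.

Let u = exp(s), so du = exp(s) ds. When s = 0, u = 1; when s = log(4), u = 4.
The integral becomes 2·∫ u**5 du from 1 to 4, with antiderivative u**6/3.
Back in s: F(s) = exp(6*s)/3.
Then F(log(4)) - F(0) = (4096/3) - (1/3) = 1365.

1365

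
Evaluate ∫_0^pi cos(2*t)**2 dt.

Use the identity cos^2(2*t) = (1 + cos(4*t))/2.
An antiderivative is F(t) = t/2 + sin(4*t)/8.
Then F(pi) - F(0) = (pi/2) - (0) = pi/2.

pi/2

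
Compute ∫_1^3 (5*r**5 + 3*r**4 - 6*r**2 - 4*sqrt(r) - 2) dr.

10478/15 - 8*sqrt(3)

By the power rule, an antiderivative is F(r) = 5*r**6/6 + 3*r**5/5 - 8*r**(3/2)/3 - 2*r**3 - 2*r.
Then F(3) - F(1) = (6933/10 - 8*sqrt(3)) - (-157/30) = 10478/15 - 8*sqrt(3).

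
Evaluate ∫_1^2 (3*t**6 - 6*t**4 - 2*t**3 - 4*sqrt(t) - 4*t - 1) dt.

By the power rule, an antiderivative is F(t) = 3*t**7/7 - 6*t**5/5 - t**4/2 - 8*t**(3/2)/3 - 2*t**2 - t.
Then F(2) - F(1) = (-16*sqrt(2)/3 - 54/35) - (-1457/210) = 1133/210 - 16*sqrt(2)/3.

1133/210 - 16*sqrt(2)/3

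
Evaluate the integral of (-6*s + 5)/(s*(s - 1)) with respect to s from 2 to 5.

-5*log(5) + 3*log(2)

Factor the denominator: s**2 - s = s(s - 1).
Partial fractions: (-6*s + 5)/(s*(s - 1)) = -5/s - 1/(s - 1).
An antiderivative is F(s) = -5*log(s) - log(s - 1).
Then F(5) - F(2) = (-5*log(5) - 2*log(2)) - (-log(32)) = -5*log(5) + 3*log(2).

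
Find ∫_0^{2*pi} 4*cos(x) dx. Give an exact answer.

0

An antiderivative is F(x) = 4*sin(x).
Then F(2*pi) - F(0) = (0) - (0) = 0.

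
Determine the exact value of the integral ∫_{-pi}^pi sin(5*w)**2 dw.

Use the identity sin^2(5*w) = (1 - cos(10*w))/2.
An antiderivative is F(w) = w/2 - sin(10*w)/20.
Then F(pi) - F(-pi) = (pi/2) - (-pi/2) = pi.

pi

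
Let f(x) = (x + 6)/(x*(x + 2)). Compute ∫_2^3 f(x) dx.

Factor the denominator: x**2 + 2*x = (x + 2)x.
Partial fractions: (x + 6)/(x*(x + 2)) = -2/(x + 2) + 3/x.
An antiderivative is F(x) = 3*log(x) - 2*log(x + 2).
Then F(3) - F(2) = (log(27/25)) - (-log(2)) = log(54/25).

log(54/25)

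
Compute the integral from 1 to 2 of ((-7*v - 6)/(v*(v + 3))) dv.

Factor the denominator: v**2 + 3*v = (v + 3)v.
Partial fractions: (-7*v - 6)/(v*(v + 3)) = -5/(v + 3) - 2/v.
An antiderivative is F(v) = -2*log(v) - 5*log(v + 3).
Then F(2) - F(1) = (-5*log(5) - 2*log(2)) - (-10*log(2)) = -5*log(5) + 8*log(2).

-5*log(5) + 8*log(2)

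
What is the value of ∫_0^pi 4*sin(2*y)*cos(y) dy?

Use the identity sin(2*y)cos(y) = [sin(3*y) + sin(y)]/2.
An antiderivative is F(y) = -2*cos(y) - 2*cos(3*y)/3.
Then F(pi) - F(0) = (8/3) - (-8/3) = 16/3.

16/3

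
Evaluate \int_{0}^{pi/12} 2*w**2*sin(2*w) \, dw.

Integrate by parts twice (u = w^2, dv = 2*sin(2*w) dw).
An antiderivative is F(w) = -w**2*cos(2*w) + w*sin(2*w) + cos(2*w)/2.
Then F(pi/12) - F(0) = (-sqrt(3)*pi**2/288 + pi/24 + sqrt(3)/4) - (1/2) = -1/2 - sqrt(3)*pi**2/288 + pi/24 + sqrt(3)/4.

-1/2 - sqrt(3)*pi**2/288 + pi/24 + sqrt(3)/4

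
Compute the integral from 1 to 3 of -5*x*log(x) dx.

10 - 45*log(3)/2

Integrate by parts once (u = ln x, dv = -5*x dx).
An antiderivative is F(x) = -5*x**2*(2*log(x) - 1)/4.
Then F(3) - F(1) = (45/4 - 45*log(3)/2) - (5/4) = 10 - 45*log(3)/2.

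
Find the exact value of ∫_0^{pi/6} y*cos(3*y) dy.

-1/9 + pi/18

Integrate by parts once (u = y, dv = cos(3*y) dy).
An antiderivative is F(y) = y*sin(3*y)/3 + cos(3*y)/9.
Then F(pi/6) - F(0) = (pi/18) - (1/9) = -1/9 + pi/18.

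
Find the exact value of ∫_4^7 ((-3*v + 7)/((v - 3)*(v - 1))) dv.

-log(16)

Factor the denominator: v**2 - 4*v + 3 = (v - 1)(v - 3).
Partial fractions: (-3*v + 7)/((v - 3)*(v - 1)) = -2/(v - 1) - 1/(v - 3).
An antiderivative is F(v) = -log(v - 3) - 2*log(v - 1).
Then F(7) - F(4) = (-4*log(2) - 2*log(3)) - (-log(9)) = -log(16).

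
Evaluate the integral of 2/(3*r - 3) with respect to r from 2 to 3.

An antiderivative is F(r) = 2*log(3*r - 3)/3.
Then F(3) - F(2) = (2*log(6)/3) - (2*log(3)/3) = 2*log(2)/3.

2*log(2)/3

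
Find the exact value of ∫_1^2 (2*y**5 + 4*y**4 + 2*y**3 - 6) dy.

By the power rule, an antiderivative is F(y) = y**6/3 + 4*y**5/5 + y**4/2 - 6*y.
Then F(2) - F(1) = (644/15) - (-131/30) = 473/10.

473/10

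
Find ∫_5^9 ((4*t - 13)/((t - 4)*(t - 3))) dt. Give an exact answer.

Factor the denominator: t**2 - 7*t + 12 = (t - 3)(t - 4).
Partial fractions: (4*t - 13)/((t - 4)*(t - 3)) = 1/(t - 3) + 3/(t - 4).
An antiderivative is F(t) = 3*log(t - 4) + log(t - 3).
Then F(9) - F(5) = (log(2) + log(3) + 3*log(5)) - (log(2)) = log(3) + 3*log(5).

log(3) + 3*log(5)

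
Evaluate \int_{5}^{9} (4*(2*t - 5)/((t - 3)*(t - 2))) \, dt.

Factor the denominator: t**2 - 5*t + 6 = (t - 2)(t - 3).
Partial fractions: 4*(2*t - 5)/((t - 3)*(t - 2)) = 4/(t - 2) + 4/(t - 3).
An antiderivative is F(t) = 4*log(t - 3) + 4*log(t - 2).
Then F(9) - F(5) = (4*log(2) + 4*log(3) + 4*log(7)) - (4*log(2) + 4*log(3)) = 4*log(7).

4*log(7)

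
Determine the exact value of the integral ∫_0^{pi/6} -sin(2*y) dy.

An antiderivative is F(y) = cos(2*y)/2.
Then F(pi/6) - F(0) = (1/4) - (1/2) = -1/4.

-1/4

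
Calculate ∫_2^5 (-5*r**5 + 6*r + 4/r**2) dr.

By the power rule, an antiderivative is F(r) = -5*r**6/6 + 3*r**2 - 4/r.
Then F(5) - F(2) = (-388399/30) - (-130/3) = -129033/10.

-129033/10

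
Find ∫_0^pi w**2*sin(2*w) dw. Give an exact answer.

Integrate by parts twice (u = w^2, dv = sin(2*w) dw).
An antiderivative is F(w) = -w**2*cos(2*w)/2 + w*sin(2*w)/2 + cos(2*w)/4.
Then F(pi) - F(0) = (1/4 - pi**2/2) - (1/4) = -pi**2/2.

-pi**2/2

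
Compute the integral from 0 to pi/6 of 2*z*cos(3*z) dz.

Integrate by parts once (u = z, dv = 2*cos(3*z) dz).
An antiderivative is F(z) = 2*z*sin(3*z)/3 + 2*cos(3*z)/9.
Then F(pi/6) - F(0) = (pi/9) - (2/9) = -2/9 + pi/9.

-2/9 + pi/9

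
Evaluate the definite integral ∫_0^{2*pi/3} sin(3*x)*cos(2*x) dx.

Use the identity sin(3*x)cos(2*x) = [sin(5*x) + sin(x)]/2.
An antiderivative is F(x) = -cos(x)/2 - cos(5*x)/10.
Then F(2*pi/3) - F(0) = (3/10) - (-3/5) = 9/10.

9/10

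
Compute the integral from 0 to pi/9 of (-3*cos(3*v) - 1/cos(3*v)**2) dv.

-5*sqrt(3)/6

An antiderivative is F(v) = -sin(3*v) - tan(3*v)/3.
Then F(pi/9) - F(0) = (-5*sqrt(3)/6) - (0) = -5*sqrt(3)/6.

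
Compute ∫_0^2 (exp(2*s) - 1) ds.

An antiderivative is F(s) = exp(2*s)/2 - s.
Then F(2) - F(0) = (-2 + exp(4)/2) - (1/2) = -5/2 + exp(4)/2.

-5/2 + exp(4)/2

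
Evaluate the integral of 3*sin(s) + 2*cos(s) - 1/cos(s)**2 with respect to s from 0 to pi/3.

3/2

An antiderivative is F(s) = 2*sin(s) - 3*cos(s) - tan(s).
Then F(pi/3) - F(0) = (-3/2) - (-3) = 3/2.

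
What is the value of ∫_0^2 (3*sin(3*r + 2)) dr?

cos(2) - cos(8)

Let u = 3*r + 2, so du = 3 dr. When r = 0, u = 2; when r = 2, u = 8.
The integral becomes ∫ sin(u) du from 2 to 8, with antiderivative -cos(u).
Back in r: F(r) = -cos(3*r + 2).
Then F(2) - F(0) = (-cos(8)) - (-cos(2)) = cos(2) - cos(8).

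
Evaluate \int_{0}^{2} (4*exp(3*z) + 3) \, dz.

An antiderivative is F(z) = 4*exp(3*z)/3 + 3*z.
Then F(2) - F(0) = (6 + 4*exp(6)/3) - (4/3) = 14/3 + 4*exp(6)/3.

14/3 + 4*exp(6)/3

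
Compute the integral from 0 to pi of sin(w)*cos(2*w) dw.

-2/3

Use the identity sin(w)cos(2*w) = [sin(3*w) + sin(-w)]/2.
An antiderivative is F(w) = cos(w)/2 - cos(3*w)/6.
Then F(pi) - F(0) = (-1/3) - (1/3) = -2/3.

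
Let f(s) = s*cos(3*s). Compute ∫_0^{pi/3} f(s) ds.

Integrate by parts once (u = s, dv = cos(3*s) ds).
An antiderivative is F(s) = s*sin(3*s)/3 + cos(3*s)/9.
Then F(pi/3) - F(0) = (-1/9) - (1/9) = -2/9.

-2/9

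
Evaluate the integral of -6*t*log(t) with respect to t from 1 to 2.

Integrate by parts once (u = ln t, dv = -6*t dt).
An antiderivative is F(t) = -3*t**2*(2*log(t) - 1)/2.
Then F(2) - F(1) = (6 - 12*log(2)) - (3/2) = 9/2 - 12*log(2).

9/2 - 12*log(2)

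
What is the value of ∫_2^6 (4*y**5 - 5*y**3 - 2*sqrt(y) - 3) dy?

By the power rule, an antiderivative is F(y) = 2*y**6/3 - 5*y**4/4 - 4*y**(3/2)/3 - 3*y.
Then F(6) - F(2) = (29466 - 8*sqrt(6)) - (50/3 - 8*sqrt(2)/3) = -8*sqrt(6) + 8*sqrt(2)/3 + 88348/3.

-8*sqrt(6) + 8*sqrt(2)/3 + 88348/3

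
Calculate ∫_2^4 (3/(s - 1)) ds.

log(27)

An antiderivative is F(s) = 3*log(s - 1).
Then F(4) - F(2) = (log(27)) - (0) = log(27).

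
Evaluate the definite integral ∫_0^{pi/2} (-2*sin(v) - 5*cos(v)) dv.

-7

An antiderivative is F(v) = -5*sin(v) + 2*cos(v).
Then F(pi/2) - F(0) = (-5) - (2) = -7.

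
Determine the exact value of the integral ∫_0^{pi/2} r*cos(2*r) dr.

Integrate by parts once (u = r, dv = cos(2*r) dr).
An antiderivative is F(r) = r*sin(2*r)/2 + cos(2*r)/4.
Then F(pi/2) - F(0) = (-1/4) - (1/4) = -1/2.

-1/2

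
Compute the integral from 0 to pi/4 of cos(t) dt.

An antiderivative is F(t) = sin(t).
Then F(pi/4) - F(0) = (sqrt(2)/2) - (0) = sqrt(2)/2.

sqrt(2)/2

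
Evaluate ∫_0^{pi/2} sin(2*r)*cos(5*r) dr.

Use the identity sin(2*r)cos(5*r) = [sin(7*r) + sin(-3*r)]/2.
An antiderivative is F(r) = cos(3*r)/6 - cos(7*r)/14.
Then F(pi/2) - F(0) = (0) - (2/21) = -2/21.

-2/21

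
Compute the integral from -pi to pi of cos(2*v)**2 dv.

Use the identity cos^2(2*v) = (1 + cos(4*v))/2.
An antiderivative is F(v) = v/2 + sin(4*v)/8.
Then F(pi) - F(-pi) = (pi/2) - (-pi/2) = pi.

pi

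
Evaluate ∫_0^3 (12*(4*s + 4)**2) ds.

Let u = 4*s + 4, so du = 4 ds. When s = 0, u = 4; when s = 3, u = 16.
The integral becomes 3·∫ u**2 du from 4 to 16, with antiderivative u**3.
Back in s: F(s) = (4*s + 4)**3.
Then F(3) - F(0) = (4096) - (64) = 4032.

4032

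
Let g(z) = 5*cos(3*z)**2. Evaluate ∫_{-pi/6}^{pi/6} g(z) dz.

Use the identity cos^2(3*z) = (1 + cos(6*z))/2.
An antiderivative is F(z) = 5*z/2 + 5*sin(6*z)/12.
Then F(pi/6) - F(-pi/6) = (5*pi/12) - (-5*pi/12) = 5*pi/6.

5*pi/6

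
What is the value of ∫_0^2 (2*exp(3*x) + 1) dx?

An antiderivative is F(x) = 2*exp(3*x)/3 + x.
Then F(2) - F(0) = (2 + 2*exp(6)/3) - (2/3) = 4/3 + 2*exp(6)/3.

4/3 + 2*exp(6)/3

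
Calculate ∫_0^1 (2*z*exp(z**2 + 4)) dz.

Let u = z**2 + 4, so du = 2*z dz. When z = 0, u = 4; when z = 1, u = 5.
The integral becomes ∫ exp(u) du from 4 to 5, with antiderivative exp(u).
Back in z: F(z) = exp(z**2 + 4).
Then F(1) - F(0) = (exp(5)) - (exp(4)) = -exp(4) + exp(5).

-exp(4) + exp(5)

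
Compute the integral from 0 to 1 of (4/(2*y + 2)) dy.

log(4)

Let u = 2*y + 2, so du = 2 dy. When y = 0, u = 2; when y = 1, u = 4.
The integral becomes 2·∫ 1/u du from 2 to 4, with antiderivative 2*log(u).
Back in y: F(y) = 2*log(2*y + 2).
Then F(1) - F(0) = (log(16)) - (log(4)) = log(4).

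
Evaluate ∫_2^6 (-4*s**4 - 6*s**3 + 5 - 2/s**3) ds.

-364294/45

By the power rule, an antiderivative is F(s) = -4*s**5/5 - 3*s**4/2 + 5*s + s**(-2).
Then F(6) - F(2) = (-1464259/180) - (-787/20) = -364294/45.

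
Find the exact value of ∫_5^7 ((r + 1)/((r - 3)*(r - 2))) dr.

Factor the denominator: r**2 - 5*r + 6 = (r - 2)(r - 3).
Partial fractions: (r + 1)/((r - 3)*(r - 2)) = -3/(r - 2) + 4/(r - 3).
An antiderivative is F(r) = 4*log(r - 3) - 3*log(r - 2).
Then F(7) - F(5) = (-3*log(5) + 8*log(2)) - (log(16/27)) = -3*log(5) + 4*log(2) + 3*log(3).

-3*log(5) + 4*log(2) + 3*log(3)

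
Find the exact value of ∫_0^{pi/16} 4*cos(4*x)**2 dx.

1/4 + pi/8

Use the identity cos^2(4*x) = (1 + cos(8*x))/2.
An antiderivative is F(x) = 2*x + sin(8*x)/4.
Then F(pi/16) - F(0) = (1/4 + pi/8) - (0) = 1/4 + pi/8.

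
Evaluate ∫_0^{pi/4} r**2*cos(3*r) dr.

sqrt(2)*(-24*pi - 32 + 9*pi**2)/864

Integrate by parts twice (u = r^2, dv = cos(3*r) dr).
An antiderivative is F(r) = r**2*sin(3*r)/3 + 2*r*cos(3*r)/9 - 2*sin(3*r)/27.
Then F(pi/4) - F(0) = (sqrt(2)*(-24*pi - 32 + 9*pi**2)/864) - (0) = sqrt(2)*(-24*pi - 32 + 9*pi**2)/864.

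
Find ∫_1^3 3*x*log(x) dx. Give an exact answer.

-6 + 27*log(3)/2

Integrate by parts once (u = ln x, dv = 3*x dx).
An antiderivative is F(x) = 3*x**2*(2*log(x) - 1)/4.
Then F(3) - F(1) = (-27/4 + 27*log(3)/2) - (-3/4) = -6 + 27*log(3)/2.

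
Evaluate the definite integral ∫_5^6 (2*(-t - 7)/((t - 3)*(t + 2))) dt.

Factor the denominator: t**2 - t - 6 = (t + 2)(t - 3).
Partial fractions: 2*(-t - 7)/((t - 3)*(t + 2)) = 2/(t + 2) - 4/(t - 3).
An antiderivative is F(t) = -4*log(t - 3) + 2*log(t + 2).
Then F(6) - F(5) = (log(64/81)) - (log(49/16)) = -4*log(3) - 2*log(7) + 10*log(2).

-4*log(3) - 2*log(7) + 10*log(2)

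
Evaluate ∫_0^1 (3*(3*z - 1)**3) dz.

15/4

Let u = 3*z - 1, so du = 3 dz. When z = 0, u = -1; when z = 1, u = 2.
The integral becomes ∫ u**3 du from -1 to 2, with antiderivative u**4/4.
Back in z: F(z) = (3*z - 1)**4/4.
Then F(1) - F(0) = (4) - (1/4) = 15/4.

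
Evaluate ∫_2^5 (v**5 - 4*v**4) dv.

1191/10

By the power rule, an antiderivative is F(v) = v**6/6 - 4*v**5/5.
Then F(5) - F(2) = (625/6) - (-224/15) = 1191/10.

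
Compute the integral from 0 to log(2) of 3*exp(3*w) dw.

Let u = exp(w), so du = exp(w) dw. When w = 0, u = 1; when w = log(2), u = 2.
The integral becomes 3·∫ u**2 du from 1 to 2, with antiderivative u**3.
Back in w: F(w) = exp(3*w).
Then F(log(2)) - F(0) = (8) - (1) = 7.

7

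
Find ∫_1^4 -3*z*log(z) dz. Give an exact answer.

Integrate by parts once (u = ln z, dv = -3*z dz).
An antiderivative is F(z) = -3*z**2*(2*log(z) - 1)/4.
Then F(4) - F(1) = (12 - 48*log(2)) - (3/4) = 45/4 - 48*log(2).

45/4 - 48*log(2)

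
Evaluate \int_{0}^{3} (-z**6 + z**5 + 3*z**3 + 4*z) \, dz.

-3141/28

By the power rule, an antiderivative is F(z) = -z**7/7 + z**6/6 + 3*z**4/4 + 2*z**2.
Then F(3) - F(0) = (-3141/28) - (0) = -3141/28.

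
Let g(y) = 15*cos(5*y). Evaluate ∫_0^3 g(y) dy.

3*sin(15)

Let u = 5*y, so du = 5 dy. When y = 0, u = 0; when y = 3, u = 15.
The integral becomes 3·∫ cos(u) du from 0 to 15, with antiderivative 3*sin(u).
Back in y: F(y) = 3*sin(5*y).
Then F(3) - F(0) = (3*sin(15)) - (0) = 3*sin(15).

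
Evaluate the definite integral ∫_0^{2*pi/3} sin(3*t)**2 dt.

pi/3

Use the identity sin^2(3*t) = (1 - cos(6*t))/2.
An antiderivative is F(t) = t/2 - sin(6*t)/12.
Then F(2*pi/3) - F(0) = (pi/3) - (0) = pi/3.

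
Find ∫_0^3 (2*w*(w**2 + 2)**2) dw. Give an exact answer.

Let u = w**2 + 2, so du = 2*w dw. When w = 0, u = 2; when w = 3, u = 11.
The integral becomes ∫ u**2 du from 2 to 11, with antiderivative u**3/3.
Back in w: F(w) = (w**2 + 2)**3/3.
Then F(3) - F(0) = (1331/3) - (8/3) = 441.

441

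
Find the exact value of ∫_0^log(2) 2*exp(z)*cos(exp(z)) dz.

Let u = exp(z), so du = exp(z) dz. When z = 0, u = 1; when z = log(2), u = 2.
The integral becomes 2·∫ cos(u) du from 1 to 2, with antiderivative 2*sin(u).
Back in z: F(z) = 2*sin(exp(z)).
Then F(log(2)) - F(0) = (2*sin(2)) - (2*sin(1)) = -2*sin(1) + 2*sin(2).

-2*sin(1) + 2*sin(2)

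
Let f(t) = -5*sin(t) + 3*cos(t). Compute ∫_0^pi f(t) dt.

-10

An antiderivative is F(t) = 3*sin(t) + 5*cos(t).
Then F(pi) - F(0) = (-5) - (5) = -10.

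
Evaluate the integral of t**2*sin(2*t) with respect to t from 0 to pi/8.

-1/4 - sqrt(2)*pi**2/256 + sqrt(2)*pi/32 + sqrt(2)/8

Integrate by parts twice (u = t^2, dv = sin(2*t) dt).
An antiderivative is F(t) = -t**2*cos(2*t)/2 + t*sin(2*t)/2 + cos(2*t)/4.
Then F(pi/8) - F(0) = (sqrt(2)*(-pi**2 + 8*pi + 32)/256) - (1/4) = -1/4 - sqrt(2)*pi**2/256 + sqrt(2)*pi/32 + sqrt(2)/8.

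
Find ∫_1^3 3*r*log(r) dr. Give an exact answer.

-6 + 27*log(3)/2

Integrate by parts once (u = ln r, dv = 3*r dr).
An antiderivative is F(r) = 3*r**2*(2*log(r) - 1)/4.
Then F(3) - F(1) = (-27/4 + 27*log(3)/2) - (-3/4) = -6 + 27*log(3)/2.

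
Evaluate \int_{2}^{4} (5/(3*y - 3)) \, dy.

5*log(3)/3

An antiderivative is F(y) = 5*log(3*y - 3)/3.
Then F(4) - F(2) = (10*log(3)/3) - (5*log(3)/3) = 5*log(3)/3.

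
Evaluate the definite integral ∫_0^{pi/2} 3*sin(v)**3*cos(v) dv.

3/4

Let u = sin(v), so du = cos(v) dv. When v = 0, u = 0; when v = pi/2, u = 1.
The integral becomes 3·∫ u**3 du from 0 to 1, with antiderivative 3*u**4/4.
Back in v: F(v) = 3*sin(v)**4/4.
Then F(pi/2) - F(0) = (3/4) - (0) = 3/4.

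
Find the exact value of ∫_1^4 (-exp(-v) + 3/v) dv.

An antiderivative is F(v) = 3*log(v) + exp(-v).
Then F(4) - F(1) = (exp(-4) + 6*log(2)) - (exp(-1)) = -exp(-1) + exp(-4) + 6*log(2).

-exp(-1) + exp(-4) + 6*log(2)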